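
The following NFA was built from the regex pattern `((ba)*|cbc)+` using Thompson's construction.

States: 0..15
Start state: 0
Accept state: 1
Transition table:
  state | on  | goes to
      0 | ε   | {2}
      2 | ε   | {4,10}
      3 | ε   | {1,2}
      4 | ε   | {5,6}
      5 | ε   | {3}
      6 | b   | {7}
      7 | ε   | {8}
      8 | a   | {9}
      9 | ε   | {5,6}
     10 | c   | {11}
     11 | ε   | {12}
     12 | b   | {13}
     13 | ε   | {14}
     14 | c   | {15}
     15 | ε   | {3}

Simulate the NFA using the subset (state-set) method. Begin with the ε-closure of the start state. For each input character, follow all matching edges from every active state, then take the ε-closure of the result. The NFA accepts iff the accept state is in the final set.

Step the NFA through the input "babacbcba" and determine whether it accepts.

start: ε-closure({0}) = {0,1,2,3,4,5,6,10}
'b' @ 1: {7,8}
'a' @ 2: {1,2,3,4,5,6,9,10}  [accepting]
'b' @ 3: {7,8}
'a' @ 4: {1,2,3,4,5,6,9,10}  [accepting]
'c' @ 5: {11,12}
'b' @ 6: {13,14}
'c' @ 7: {1,2,3,4,5,6,10,15}  [accepting]
'b' @ 8: {7,8}
'a' @ 9: {1,2,3,4,5,6,9,10}  [accepting]
final: {1,2,3,4,5,6,9,10}; accept 1 in set

Answer: ACCEPT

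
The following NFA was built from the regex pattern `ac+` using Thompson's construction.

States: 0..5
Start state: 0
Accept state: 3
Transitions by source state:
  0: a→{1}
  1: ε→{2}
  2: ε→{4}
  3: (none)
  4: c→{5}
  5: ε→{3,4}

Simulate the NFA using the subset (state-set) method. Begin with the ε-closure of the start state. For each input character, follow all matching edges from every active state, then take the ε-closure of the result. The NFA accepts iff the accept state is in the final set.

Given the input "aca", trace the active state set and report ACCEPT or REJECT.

Answer: REJECT

Trace:
start: ε-closure({0}) = {0}
'a' @ 1: {1,2,4}
'c' @ 2: {3,4,5}  ✓accept
'a' @ 3: {}  — state set empty
final: {}; accept 3 not in set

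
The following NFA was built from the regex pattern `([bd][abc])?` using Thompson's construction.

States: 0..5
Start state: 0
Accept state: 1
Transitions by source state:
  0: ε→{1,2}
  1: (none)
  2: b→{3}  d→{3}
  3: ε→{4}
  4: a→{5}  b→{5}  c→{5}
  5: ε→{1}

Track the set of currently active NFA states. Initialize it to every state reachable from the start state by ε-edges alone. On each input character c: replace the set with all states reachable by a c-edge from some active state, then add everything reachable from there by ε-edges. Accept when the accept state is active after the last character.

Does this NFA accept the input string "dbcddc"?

initial (ε-close {0}): {0,1,2}
'd' @ 1: {3,4}
'b' @ 2: {1,5}  [accepting]
'c' @ 3: {}  — no active states
rest 'ddc' ignored (set empty)
end set {} — state 1 not in

Answer: REJECT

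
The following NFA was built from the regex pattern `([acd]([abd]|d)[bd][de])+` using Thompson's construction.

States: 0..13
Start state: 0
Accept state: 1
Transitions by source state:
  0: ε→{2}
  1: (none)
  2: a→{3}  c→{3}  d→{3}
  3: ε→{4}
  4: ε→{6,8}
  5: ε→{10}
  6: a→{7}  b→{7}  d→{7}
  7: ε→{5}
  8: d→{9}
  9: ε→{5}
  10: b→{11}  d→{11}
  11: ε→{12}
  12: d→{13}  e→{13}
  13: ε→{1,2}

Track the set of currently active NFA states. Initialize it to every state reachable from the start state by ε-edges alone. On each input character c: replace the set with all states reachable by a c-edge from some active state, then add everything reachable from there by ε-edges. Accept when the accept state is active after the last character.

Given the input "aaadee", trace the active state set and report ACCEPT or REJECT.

Answer: REJECT

Derivation:
S₀ = ε-closure({0}) = {0,2}
'a' @ 1: {3,4,6,8}
'a' @ 2: {5,7,10}
'a' @ 3: {}  — no active states
rest 'dee' ignored (set empty)
after full input: {}  (accept=1 not in)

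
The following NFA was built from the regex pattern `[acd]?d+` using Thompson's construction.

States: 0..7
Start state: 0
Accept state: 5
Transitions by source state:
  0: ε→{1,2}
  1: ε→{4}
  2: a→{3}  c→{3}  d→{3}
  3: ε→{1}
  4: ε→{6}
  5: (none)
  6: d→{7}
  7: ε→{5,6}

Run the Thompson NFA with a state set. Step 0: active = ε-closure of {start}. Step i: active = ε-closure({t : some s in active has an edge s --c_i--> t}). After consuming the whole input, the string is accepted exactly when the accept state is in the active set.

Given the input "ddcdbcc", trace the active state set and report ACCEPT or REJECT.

Answer: REJECT

Steps:
S₀ = ε-closure({0}) = {0,1,2,4,6}
'd' @ 1: {1,3,4,5,6,7}  (accept∈set)
'd' @ 2: {5,6,7}  (accept∈set)
'c' @ 3: {}  — state set empty
rest 'dbcc' ignored (set empty)
end set {} — state 5 not in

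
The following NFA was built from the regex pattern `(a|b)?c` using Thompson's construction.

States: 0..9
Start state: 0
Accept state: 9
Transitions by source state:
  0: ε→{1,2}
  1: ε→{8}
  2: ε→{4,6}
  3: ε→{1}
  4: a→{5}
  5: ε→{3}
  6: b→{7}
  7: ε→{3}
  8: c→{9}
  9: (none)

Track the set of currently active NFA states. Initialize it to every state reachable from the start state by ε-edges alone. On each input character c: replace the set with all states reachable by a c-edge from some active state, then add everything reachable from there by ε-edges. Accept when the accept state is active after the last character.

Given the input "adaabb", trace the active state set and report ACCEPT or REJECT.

S₀ = ε-closure({0}) = {0,1,2,4,6,8}
'a' @ 1: {1,3,5,8}
'd' @ 2: {}  — no active states
rest 'aabb' ignored (set empty)
final: {}; accept 9 not in set

Answer: REJECT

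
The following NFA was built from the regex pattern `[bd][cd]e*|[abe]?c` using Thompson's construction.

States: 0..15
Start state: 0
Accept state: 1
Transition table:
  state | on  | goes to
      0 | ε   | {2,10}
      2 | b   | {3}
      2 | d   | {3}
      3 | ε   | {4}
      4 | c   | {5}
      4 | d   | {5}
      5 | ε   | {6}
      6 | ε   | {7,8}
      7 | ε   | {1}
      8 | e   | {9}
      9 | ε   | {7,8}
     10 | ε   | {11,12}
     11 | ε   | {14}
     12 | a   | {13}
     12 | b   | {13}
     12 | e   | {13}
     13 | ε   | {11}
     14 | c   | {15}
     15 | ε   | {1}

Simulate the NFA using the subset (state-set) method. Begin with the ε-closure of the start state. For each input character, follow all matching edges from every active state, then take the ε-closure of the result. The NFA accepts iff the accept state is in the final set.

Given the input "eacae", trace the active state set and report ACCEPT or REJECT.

S₀ = ε-closure({0}) = {0,2,10,11,12,14}
'e' @ 1: {11,13,14}
'a' @ 2: {}  — dead — no transitions
rest 'cae' ignored (set empty)
end set {} — state 1 not in

Answer: REJECT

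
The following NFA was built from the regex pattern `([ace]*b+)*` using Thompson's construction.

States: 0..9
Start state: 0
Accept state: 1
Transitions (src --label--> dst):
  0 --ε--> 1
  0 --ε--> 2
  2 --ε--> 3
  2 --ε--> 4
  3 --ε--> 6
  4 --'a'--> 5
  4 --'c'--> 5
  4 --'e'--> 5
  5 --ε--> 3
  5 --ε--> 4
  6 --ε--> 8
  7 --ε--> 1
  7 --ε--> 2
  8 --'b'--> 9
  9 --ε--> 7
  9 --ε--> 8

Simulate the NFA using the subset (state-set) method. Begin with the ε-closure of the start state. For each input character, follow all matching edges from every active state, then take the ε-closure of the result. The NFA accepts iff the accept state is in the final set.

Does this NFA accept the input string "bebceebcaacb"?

Answer: ACCEPT

Trace:
S₀ = ε-closure({0}) = {0,1,2,3,4,6,8}
'b' @ 1: {1,2,3,4,6,7,8,9}  [accepting]
'e' @ 2: {3,4,5,6,8}
'b' @ 3: {1,2,3,4,6,7,8,9}  [accepting]
'c' @ 4: {3,4,5,6,8}
'e' @ 5: {3,4,5,6,8}
'e' @ 6: {3,4,5,6,8}
'b' @ 7: {1,2,3,4,6,7,8,9}  [accepting]
'c' @ 8: {3,4,5,6,8}
'a' @ 9: {3,4,5,6,8}
'a' @ 10: {3,4,5,6,8}
'c' @ 11: {3,4,5,6,8}
'b' @ 12: {1,2,3,4,6,7,8,9}  [accepting]
final: {1,2,3,4,6,7,8,9}; accept 1 in set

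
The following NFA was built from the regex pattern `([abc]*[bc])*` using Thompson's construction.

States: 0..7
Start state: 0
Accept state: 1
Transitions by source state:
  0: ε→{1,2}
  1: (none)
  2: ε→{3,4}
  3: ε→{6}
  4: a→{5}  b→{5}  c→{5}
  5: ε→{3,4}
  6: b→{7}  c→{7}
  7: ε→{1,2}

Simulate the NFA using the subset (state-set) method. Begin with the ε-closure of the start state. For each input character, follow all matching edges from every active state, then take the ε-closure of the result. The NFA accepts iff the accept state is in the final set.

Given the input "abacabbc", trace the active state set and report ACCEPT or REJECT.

S₀ = ε-closure({0}) = {0,1,2,3,4,6}
'a' @ 1: {3,4,5,6}
'b' @ 2: {1,2,3,4,5,6,7}  (accept∈set)
'a' @ 3: {3,4,5,6}
'c' @ 4: {1,2,3,4,5,6,7}  (accept∈set)
'a' @ 5: {3,4,5,6}
'b' @ 6: {1,2,3,4,5,6,7}  (accept∈set)
'b' @ 7: {1,2,3,4,5,6,7}  (accept∈set)
'c' @ 8: {1,2,3,4,5,6,7}  (accept∈set)
final: {1,2,3,4,5,6,7}; accept 1 in set

Answer: ACCEPT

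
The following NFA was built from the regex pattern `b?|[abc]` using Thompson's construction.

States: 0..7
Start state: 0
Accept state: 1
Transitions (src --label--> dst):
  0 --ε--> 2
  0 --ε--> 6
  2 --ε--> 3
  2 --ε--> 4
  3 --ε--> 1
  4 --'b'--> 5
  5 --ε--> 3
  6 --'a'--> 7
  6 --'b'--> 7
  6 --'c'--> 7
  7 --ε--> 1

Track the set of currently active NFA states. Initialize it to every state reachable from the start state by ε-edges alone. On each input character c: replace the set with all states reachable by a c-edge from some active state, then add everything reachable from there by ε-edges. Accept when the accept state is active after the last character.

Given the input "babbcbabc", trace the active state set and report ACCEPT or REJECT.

Answer: REJECT

Derivation:
initial (ε-close {0}): {0,1,2,3,4,6}
'b' @ 1: {1,3,5,7}  ✓accept
'a' @ 2: {}  — state set empty
rest 'bbcbabc' ignored (set empty)
end set {} — state 1 not in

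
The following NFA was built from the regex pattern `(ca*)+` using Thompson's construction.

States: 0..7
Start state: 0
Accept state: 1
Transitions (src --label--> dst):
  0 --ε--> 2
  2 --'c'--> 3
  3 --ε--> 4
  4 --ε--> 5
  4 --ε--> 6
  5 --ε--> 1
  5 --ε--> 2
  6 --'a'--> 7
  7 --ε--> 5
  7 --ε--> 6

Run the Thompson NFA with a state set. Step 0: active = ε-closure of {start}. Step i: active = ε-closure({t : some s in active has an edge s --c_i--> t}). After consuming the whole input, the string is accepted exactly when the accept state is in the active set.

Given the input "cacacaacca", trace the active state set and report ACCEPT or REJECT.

Answer: ACCEPT

Steps:
S₀ = ε-closure({0}) = {0,2}
'c' @ 1: {1,2,3,4,5,6}  (accept∈set)
'a' @ 2: {1,2,5,6,7}  (accept∈set)
'c' @ 3: {1,2,3,4,5,6}  (accept∈set)
'a' @ 4: {1,2,5,6,7}  (accept∈set)
'c' @ 5: {1,2,3,4,5,6}  (accept∈set)
'a' @ 6: {1,2,5,6,7}  (accept∈set)
'a' @ 7: {1,2,5,6,7}  (accept∈set)
'c' @ 8: {1,2,3,4,5,6}  (accept∈set)
'c' @ 9: {1,2,3,4,5,6}  (accept∈set)
'a' @ 10: {1,2,5,6,7}  (accept∈set)
after full input: {1,2,5,6,7}  (accept=1 in)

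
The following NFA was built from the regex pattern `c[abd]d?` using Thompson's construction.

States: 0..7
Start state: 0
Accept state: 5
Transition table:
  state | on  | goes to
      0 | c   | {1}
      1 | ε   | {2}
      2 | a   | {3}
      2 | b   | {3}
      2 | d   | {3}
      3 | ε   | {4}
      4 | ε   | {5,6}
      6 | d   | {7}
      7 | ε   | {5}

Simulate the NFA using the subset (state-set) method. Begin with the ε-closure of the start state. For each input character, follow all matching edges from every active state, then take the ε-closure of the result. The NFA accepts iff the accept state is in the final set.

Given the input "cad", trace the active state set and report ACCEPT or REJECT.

start: ε-closure({0}) = {0}
'c' @ 1: {1,2}
'a' @ 2: {3,4,5,6}  ✓accept
'd' @ 3: {5,7}  ✓accept
after full input: {5,7}  (accept=5 in)

Answer: ACCEPT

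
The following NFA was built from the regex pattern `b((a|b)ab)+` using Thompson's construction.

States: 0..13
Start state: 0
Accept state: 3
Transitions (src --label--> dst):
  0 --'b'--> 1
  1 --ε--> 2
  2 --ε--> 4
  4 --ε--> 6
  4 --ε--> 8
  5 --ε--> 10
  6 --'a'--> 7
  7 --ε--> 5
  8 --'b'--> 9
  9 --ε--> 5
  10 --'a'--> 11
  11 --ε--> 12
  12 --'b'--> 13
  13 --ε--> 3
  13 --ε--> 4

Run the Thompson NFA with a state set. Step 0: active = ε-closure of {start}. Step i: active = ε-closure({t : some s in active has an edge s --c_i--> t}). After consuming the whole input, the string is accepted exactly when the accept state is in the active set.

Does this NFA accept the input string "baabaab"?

Answer: ACCEPT

Trace:
initial (ε-close {0}): {0}
'b' @ 1: {1,2,4,6,8}
'a' @ 2: {5,7,10}
'a' @ 3: {11,12}
'b' @ 4: {3,4,6,8,13}  ✓accept
'a' @ 5: {5,7,10}
'a' @ 6: {11,12}
'b' @ 7: {3,4,6,8,13}  ✓accept
after full input: {3,4,6,8,13}  (accept=3 in)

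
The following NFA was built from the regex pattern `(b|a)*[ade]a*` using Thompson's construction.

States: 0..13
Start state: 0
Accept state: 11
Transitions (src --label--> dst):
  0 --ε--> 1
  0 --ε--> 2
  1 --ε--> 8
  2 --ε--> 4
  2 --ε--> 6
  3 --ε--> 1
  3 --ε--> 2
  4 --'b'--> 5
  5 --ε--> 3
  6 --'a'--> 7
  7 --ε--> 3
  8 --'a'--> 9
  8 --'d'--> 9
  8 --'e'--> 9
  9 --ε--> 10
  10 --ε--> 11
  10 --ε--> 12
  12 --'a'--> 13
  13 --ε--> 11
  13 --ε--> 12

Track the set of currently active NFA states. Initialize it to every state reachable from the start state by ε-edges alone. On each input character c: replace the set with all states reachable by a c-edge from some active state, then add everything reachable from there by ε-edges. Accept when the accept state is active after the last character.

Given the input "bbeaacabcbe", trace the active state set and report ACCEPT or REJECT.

Answer: REJECT

Trace:
S₀ = ε-closure({0}) = {0,1,2,4,6,8}
'b' @ 1: {1,2,3,4,5,6,8}
'b' @ 2: {1,2,3,4,5,6,8}
'e' @ 3: {9,10,11,12}  (accept∈set)
'a' @ 4: {11,12,13}  (accept∈set)
'a' @ 5: {11,12,13}  (accept∈set)
'c' @ 6: {}  — state set empty
rest 'abcbe' ignored (set empty)
after full input: {}  (accept=11 not in)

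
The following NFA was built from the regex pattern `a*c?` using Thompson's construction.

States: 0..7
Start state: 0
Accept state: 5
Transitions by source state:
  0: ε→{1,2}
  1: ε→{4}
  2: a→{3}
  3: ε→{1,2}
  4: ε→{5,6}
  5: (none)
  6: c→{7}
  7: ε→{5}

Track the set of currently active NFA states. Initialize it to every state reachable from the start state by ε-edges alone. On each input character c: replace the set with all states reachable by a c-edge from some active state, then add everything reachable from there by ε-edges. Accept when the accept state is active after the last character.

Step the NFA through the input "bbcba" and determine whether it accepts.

Answer: REJECT

Steps:
initial (ε-close {0}): {0,1,2,4,5,6}
'b' @ 1: {}  — dead — no transitions
rest 'bcba' ignored (set empty)
final: {}; accept 5 not in set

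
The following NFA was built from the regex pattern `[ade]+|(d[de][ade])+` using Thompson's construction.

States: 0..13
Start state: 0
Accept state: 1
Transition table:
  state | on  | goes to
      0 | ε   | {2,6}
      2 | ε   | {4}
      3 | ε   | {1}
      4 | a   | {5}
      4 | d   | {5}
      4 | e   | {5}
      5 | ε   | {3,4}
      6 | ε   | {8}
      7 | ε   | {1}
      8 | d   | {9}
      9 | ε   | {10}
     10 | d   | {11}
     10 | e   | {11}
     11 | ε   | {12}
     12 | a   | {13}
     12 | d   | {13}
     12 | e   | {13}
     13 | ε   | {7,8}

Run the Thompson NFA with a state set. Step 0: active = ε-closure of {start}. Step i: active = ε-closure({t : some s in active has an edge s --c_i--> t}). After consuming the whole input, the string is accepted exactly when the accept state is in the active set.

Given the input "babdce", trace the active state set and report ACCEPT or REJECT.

Answer: REJECT

Trace:
S₀ = ε-closure({0}) = {0,2,4,6,8}
'b' @ 1: {}  — dead — no transitions
rest 'abdce' ignored (set empty)
after full input: {}  (accept=1 not in)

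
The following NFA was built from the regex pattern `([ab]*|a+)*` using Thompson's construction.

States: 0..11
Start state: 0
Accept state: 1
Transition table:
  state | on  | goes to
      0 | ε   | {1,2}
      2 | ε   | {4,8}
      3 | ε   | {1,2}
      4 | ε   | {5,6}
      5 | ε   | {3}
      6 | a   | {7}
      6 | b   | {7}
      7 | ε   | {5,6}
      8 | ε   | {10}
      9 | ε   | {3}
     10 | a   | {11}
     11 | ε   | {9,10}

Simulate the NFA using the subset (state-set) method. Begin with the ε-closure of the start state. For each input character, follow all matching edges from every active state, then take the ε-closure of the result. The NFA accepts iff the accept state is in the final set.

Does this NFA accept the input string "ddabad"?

start: ε-closure({0}) = {0,1,2,3,4,5,6,8,10}
'd' @ 1: {}  — state set empty
rest 'dabad' ignored (set empty)
after full input: {}  (accept=1 not in)

Answer: REJECT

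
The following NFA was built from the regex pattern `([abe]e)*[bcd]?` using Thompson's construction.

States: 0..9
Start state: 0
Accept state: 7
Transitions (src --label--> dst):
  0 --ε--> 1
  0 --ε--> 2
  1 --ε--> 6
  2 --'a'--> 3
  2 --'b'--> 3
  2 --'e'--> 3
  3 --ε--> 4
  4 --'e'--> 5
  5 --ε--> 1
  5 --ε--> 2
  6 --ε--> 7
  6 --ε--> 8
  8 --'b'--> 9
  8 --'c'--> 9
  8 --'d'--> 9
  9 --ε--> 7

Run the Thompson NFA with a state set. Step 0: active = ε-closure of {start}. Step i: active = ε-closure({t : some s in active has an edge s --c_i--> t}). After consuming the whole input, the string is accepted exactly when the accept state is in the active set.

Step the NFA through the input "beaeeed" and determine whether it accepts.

S₀ = ε-closure({0}) = {0,1,2,6,7,8}
'b' @ 1: {3,4,7,9}  (accept∈set)
'e' @ 2: {1,2,5,6,7,8}  (accept∈set)
'a' @ 3: {3,4}
'e' @ 4: {1,2,5,6,7,8}  (accept∈set)
'e' @ 5: {3,4}
'e' @ 6: {1,2,5,6,7,8}  (accept∈set)
'd' @ 7: {7,9}  (accept∈set)
final: {7,9}; accept 7 in set

Answer: ACCEPT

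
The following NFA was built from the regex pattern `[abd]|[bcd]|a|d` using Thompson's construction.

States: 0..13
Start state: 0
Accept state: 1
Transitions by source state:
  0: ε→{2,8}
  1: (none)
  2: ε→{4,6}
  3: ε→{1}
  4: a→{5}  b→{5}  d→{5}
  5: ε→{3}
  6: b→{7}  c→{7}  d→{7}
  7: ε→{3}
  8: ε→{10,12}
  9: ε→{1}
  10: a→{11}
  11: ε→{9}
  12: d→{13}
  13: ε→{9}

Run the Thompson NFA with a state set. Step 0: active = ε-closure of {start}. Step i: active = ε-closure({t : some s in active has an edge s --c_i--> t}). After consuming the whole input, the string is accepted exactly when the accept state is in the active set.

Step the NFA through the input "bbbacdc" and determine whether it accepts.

S₀ = ε-closure({0}) = {0,2,4,6,8,10,12}
'b' @ 1: {1,3,5,7}  (accept∈set)
'b' @ 2: {}  — no active states
rest 'bacdc' ignored (set empty)
final: {}; accept 1 not in set

Answer: REJECT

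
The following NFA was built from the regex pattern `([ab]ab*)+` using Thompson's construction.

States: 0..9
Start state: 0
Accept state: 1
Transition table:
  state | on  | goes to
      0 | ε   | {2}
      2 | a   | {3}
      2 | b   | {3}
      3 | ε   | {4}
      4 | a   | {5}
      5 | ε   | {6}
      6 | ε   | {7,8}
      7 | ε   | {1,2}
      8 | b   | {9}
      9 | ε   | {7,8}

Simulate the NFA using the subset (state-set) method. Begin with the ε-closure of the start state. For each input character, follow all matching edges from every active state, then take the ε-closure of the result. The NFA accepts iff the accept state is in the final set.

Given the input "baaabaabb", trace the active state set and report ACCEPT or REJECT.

Answer: ACCEPT

Steps:
initial (ε-close {0}): {0,2}
'b' @ 1: {3,4}
'a' @ 2: {1,2,5,6,7,8}  (accept∈set)
'a' @ 3: {3,4}
'a' @ 4: {1,2,5,6,7,8}  (accept∈set)
'b' @ 5: {1,2,3,4,7,8,9}  (accept∈set)
'a' @ 6: {1,2,3,4,5,6,7,8}  (accept∈set)
'a' @ 7: {1,2,3,4,5,6,7,8}  (accept∈set)
'b' @ 8: {1,2,3,4,7,8,9}  (accept∈set)
'b' @ 9: {1,2,3,4,7,8,9}  (accept∈set)
end set {1,2,3,4,7,8,9} — state 1 in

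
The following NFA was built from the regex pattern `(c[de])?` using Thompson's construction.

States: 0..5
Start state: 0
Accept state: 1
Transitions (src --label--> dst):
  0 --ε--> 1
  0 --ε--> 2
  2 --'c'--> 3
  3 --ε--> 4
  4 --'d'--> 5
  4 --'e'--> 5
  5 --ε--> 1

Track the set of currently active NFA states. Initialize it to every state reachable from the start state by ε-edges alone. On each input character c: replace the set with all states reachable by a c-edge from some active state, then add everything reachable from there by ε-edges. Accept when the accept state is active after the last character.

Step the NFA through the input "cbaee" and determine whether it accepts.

S₀ = ε-closure({0}) = {0,1,2}
'c' @ 1: {3,4}
'b' @ 2: {}  — no active states
rest 'aee' ignored (set empty)
end set {} — state 1 not in

Answer: REJECT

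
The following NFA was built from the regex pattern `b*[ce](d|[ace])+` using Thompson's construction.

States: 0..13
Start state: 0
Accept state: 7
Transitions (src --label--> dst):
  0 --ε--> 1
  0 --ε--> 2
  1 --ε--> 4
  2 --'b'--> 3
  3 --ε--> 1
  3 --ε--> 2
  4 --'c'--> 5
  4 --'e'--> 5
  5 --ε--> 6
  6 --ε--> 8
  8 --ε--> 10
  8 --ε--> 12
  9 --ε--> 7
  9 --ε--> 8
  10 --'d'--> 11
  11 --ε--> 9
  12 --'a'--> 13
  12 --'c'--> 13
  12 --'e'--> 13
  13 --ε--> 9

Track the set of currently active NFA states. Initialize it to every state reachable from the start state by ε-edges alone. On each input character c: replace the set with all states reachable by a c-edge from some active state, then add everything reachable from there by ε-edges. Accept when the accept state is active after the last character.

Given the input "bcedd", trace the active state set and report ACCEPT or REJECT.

Answer: ACCEPT

Trace:
initial (ε-close {0}): {0,1,2,4}
'b' @ 1: {1,2,3,4}
'c' @ 2: {5,6,8,10,12}
'e' @ 3: {7,8,9,10,12,13}  [accepting]
'd' @ 4: {7,8,9,10,11,12}  [accepting]
'd' @ 5: {7,8,9,10,11,12}  [accepting]
final: {7,8,9,10,11,12}; accept 7 in set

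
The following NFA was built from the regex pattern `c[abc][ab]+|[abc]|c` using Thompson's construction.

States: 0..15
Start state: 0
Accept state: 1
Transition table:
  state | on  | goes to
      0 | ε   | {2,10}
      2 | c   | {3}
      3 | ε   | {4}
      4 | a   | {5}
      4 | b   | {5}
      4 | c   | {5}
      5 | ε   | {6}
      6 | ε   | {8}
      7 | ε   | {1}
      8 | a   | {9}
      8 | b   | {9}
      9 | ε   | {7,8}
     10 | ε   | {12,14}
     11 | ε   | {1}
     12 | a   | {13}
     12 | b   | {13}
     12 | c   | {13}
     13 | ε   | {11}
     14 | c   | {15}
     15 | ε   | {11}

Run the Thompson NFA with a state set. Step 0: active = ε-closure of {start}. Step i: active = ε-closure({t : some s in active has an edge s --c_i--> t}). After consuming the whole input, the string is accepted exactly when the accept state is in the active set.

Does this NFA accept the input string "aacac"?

start: ε-closure({0}) = {0,2,10,12,14}
'a' @ 1: {1,11,13}  [accepting]
'a' @ 2: {}  — dead — no transitions
rest 'cac' ignored (set empty)
final: {}; accept 1 not in set

Answer: REJECT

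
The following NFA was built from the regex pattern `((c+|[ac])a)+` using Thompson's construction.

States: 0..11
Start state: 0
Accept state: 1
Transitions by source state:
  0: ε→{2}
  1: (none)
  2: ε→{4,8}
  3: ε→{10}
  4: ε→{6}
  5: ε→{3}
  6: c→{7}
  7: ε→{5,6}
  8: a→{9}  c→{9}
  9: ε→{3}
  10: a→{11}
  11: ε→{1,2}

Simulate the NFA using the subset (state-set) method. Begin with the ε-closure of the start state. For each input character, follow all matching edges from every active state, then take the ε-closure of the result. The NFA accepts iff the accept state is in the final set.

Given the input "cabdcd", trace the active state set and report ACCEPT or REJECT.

S₀ = ε-closure({0}) = {0,2,4,6,8}
'c' @ 1: {3,5,6,7,9,10}
'a' @ 2: {1,2,4,6,8,11}  (accept∈set)
'b' @ 3: {}  — state set empty
rest 'dcd' ignored (set empty)
after full input: {}  (accept=1 not in)

Answer: REJECT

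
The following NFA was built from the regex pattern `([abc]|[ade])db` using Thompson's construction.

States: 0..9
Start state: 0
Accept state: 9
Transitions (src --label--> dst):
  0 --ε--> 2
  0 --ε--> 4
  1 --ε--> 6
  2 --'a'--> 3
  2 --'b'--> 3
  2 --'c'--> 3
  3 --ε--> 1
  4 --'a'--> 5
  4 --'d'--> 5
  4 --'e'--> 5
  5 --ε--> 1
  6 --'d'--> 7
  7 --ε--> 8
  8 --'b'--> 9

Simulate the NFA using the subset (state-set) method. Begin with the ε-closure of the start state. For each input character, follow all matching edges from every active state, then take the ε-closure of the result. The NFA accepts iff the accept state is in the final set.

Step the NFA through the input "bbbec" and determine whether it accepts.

Answer: REJECT

Steps:
start: ε-closure({0}) = {0,2,4}
'b' @ 1: {1,3,6}
'b' @ 2: {}  — no active states
rest 'bec' ignored (set empty)
end set {} — state 9 not in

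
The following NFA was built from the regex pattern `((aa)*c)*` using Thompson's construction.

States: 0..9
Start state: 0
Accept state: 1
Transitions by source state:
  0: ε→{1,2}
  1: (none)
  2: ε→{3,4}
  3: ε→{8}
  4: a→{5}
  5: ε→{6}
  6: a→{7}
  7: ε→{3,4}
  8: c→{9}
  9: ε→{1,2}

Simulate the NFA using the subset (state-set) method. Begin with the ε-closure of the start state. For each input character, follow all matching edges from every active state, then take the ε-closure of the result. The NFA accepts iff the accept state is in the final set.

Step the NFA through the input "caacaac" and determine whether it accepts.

Answer: ACCEPT

Trace:
S₀ = ε-closure({0}) = {0,1,2,3,4,8}
'c' @ 1: {1,2,3,4,8,9}  ✓accept
'a' @ 2: {5,6}
'a' @ 3: {3,4,7,8}
'c' @ 4: {1,2,3,4,8,9}  ✓accept
'a' @ 5: {5,6}
'a' @ 6: {3,4,7,8}
'c' @ 7: {1,2,3,4,8,9}  ✓accept
final: {1,2,3,4,8,9}; accept 1 in set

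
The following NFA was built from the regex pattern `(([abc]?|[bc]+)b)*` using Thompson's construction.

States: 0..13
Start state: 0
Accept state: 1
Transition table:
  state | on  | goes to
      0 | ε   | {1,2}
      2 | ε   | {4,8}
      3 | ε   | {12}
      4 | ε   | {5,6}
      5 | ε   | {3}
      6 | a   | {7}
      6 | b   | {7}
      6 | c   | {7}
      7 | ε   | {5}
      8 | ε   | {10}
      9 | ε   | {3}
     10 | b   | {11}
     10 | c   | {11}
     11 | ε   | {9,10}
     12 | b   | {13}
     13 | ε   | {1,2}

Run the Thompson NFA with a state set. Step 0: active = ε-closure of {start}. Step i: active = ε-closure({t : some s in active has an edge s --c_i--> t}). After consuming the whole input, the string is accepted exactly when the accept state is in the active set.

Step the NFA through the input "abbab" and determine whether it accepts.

start: ε-closure({0}) = {0,1,2,3,4,5,6,8,10,12}
'a' @ 1: {3,5,7,12}
'b' @ 2: {1,2,3,4,5,6,8,10,12,13}  (accept∈set)
'b' @ 3: {1,2,3,4,5,6,7,8,9,10,11,12,13}  (accept∈set)
'a' @ 4: {3,5,7,12}
'b' @ 5: {1,2,3,4,5,6,8,10,12,13}  (accept∈set)
after full input: {1,2,3,4,5,6,8,10,12,13}  (accept=1 in)

Answer: ACCEPT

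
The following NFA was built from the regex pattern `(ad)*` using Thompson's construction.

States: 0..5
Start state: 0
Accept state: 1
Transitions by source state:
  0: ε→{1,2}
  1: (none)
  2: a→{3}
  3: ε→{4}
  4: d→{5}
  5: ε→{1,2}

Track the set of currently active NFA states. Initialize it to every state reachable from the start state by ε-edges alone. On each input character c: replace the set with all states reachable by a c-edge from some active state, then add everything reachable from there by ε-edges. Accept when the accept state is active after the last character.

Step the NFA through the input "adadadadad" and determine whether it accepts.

Answer: ACCEPT

Trace:
start: ε-closure({0}) = {0,1,2}
'a' @ 1: {3,4}
'd' @ 2: {1,2,5}  [accepting]
'a' @ 3: {3,4}
'd' @ 4: {1,2,5}  [accepting]
'a' @ 5: {3,4}
'd' @ 6: {1,2,5}  [accepting]
'a' @ 7: {3,4}
'd' @ 8: {1,2,5}  [accepting]
'a' @ 9: {3,4}
'd' @ 10: {1,2,5}  [accepting]
end set {1,2,5} — state 1 in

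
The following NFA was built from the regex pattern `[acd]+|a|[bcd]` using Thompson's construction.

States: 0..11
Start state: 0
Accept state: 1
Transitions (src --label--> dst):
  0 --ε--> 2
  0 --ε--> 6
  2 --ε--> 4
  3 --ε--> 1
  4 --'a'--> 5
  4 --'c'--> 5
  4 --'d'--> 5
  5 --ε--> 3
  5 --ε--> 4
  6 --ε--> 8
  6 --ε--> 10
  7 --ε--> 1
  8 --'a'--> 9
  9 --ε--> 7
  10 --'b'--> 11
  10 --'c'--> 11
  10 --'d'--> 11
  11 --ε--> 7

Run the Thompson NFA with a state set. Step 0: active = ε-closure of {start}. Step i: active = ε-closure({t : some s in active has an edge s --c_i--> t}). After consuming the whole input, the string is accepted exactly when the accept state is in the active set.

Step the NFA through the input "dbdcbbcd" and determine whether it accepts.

Answer: REJECT

Derivation:
start: ε-closure({0}) = {0,2,4,6,8,10}
'd' @ 1: {1,3,4,5,7,11}  (accept∈set)
'b' @ 2: {}  — state set empty
rest 'dcbbcd' ignored (set empty)
after full input: {}  (accept=1 not in)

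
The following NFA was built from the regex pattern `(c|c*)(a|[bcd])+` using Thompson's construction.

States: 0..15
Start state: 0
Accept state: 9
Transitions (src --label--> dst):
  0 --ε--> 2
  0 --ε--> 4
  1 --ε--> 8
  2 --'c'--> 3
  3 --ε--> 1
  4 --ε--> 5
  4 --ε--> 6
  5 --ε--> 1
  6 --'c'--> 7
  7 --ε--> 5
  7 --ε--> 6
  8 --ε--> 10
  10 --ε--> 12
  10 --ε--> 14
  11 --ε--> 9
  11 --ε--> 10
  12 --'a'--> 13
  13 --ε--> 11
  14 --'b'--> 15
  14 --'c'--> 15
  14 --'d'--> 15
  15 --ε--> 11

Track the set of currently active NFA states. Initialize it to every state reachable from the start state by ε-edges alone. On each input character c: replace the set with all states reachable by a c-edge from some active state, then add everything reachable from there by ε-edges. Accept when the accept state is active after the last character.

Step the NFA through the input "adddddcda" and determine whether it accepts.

S₀ = ε-closure({0}) = {0,1,2,4,5,6,8,10,12,14}
'a' @ 1: {9,10,11,12,13,14}  ✓accept
'd' @ 2: {9,10,11,12,14,15}  ✓accept
'd' @ 3: {9,10,11,12,14,15}  ✓accept
'd' @ 4: {9,10,11,12,14,15}  ✓accept
'd' @ 5: {9,10,11,12,14,15}  ✓accept
'd' @ 6: {9,10,11,12,14,15}  ✓accept
'c' @ 7: {9,10,11,12,14,15}  ✓accept
'd' @ 8: {9,10,11,12,14,15}  ✓accept
'a' @ 9: {9,10,11,12,13,14}  ✓accept
end set {9,10,11,12,13,14} — state 9 in

Answer: ACCEPT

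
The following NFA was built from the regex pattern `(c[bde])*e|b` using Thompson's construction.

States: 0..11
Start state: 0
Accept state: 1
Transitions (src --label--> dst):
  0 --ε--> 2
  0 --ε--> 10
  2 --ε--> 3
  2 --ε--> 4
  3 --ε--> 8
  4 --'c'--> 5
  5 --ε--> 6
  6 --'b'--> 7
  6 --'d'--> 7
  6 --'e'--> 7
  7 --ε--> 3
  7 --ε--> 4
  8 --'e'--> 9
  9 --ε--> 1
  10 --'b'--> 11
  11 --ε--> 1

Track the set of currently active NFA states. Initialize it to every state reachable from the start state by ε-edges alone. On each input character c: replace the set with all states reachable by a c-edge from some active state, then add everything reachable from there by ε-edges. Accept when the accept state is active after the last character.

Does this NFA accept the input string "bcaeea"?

S₀ = ε-closure({0}) = {0,2,3,4,8,10}
'b' @ 1: {1,11}  ✓accept
'c' @ 2: {}  — state set empty
rest 'aeea' ignored (set empty)
final: {}; accept 1 not in set

Answer: REJECT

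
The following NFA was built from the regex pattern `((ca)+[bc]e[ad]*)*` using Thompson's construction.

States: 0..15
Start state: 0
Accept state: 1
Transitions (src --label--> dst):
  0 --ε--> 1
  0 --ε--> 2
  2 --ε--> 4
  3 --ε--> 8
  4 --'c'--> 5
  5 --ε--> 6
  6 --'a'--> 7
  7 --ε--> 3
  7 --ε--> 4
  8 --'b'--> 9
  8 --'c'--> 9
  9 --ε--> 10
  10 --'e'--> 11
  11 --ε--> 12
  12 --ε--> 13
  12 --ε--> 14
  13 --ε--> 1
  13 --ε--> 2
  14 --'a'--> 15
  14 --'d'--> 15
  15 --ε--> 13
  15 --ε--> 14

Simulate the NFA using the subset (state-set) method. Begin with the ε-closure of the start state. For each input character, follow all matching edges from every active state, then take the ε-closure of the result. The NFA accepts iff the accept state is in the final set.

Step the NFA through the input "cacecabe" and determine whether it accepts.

initial (ε-close {0}): {0,1,2,4}
'c' @ 1: {5,6}
'a' @ 2: {3,4,7,8}
'c' @ 3: {5,6,9,10}
'e' @ 4: {1,2,4,11,12,13,14}  (accept∈set)
'c' @ 5: {5,6}
'a' @ 6: {3,4,7,8}
'b' @ 7: {9,10}
'e' @ 8: {1,2,4,11,12,13,14}  (accept∈set)
end set {1,2,4,11,12,13,14} — state 1 in

Answer: ACCEPT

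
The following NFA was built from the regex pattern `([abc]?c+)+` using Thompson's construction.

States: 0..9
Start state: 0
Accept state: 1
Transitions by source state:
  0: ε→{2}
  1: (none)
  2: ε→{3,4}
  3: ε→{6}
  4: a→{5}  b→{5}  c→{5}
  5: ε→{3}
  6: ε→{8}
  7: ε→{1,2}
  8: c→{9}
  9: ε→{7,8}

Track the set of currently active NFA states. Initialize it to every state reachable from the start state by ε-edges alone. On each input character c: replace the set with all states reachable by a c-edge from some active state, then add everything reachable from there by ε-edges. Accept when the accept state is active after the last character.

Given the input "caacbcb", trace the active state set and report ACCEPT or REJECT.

Answer: REJECT

Steps:
start: ε-closure({0}) = {0,2,3,4,6,8}
'c' @ 1: {1,2,3,4,5,6,7,8,9}  [accepting]
'a' @ 2: {3,5,6,8}
'a' @ 3: {}  — state set empty
rest 'cbcb' ignored (set empty)
final: {}; accept 1 not in set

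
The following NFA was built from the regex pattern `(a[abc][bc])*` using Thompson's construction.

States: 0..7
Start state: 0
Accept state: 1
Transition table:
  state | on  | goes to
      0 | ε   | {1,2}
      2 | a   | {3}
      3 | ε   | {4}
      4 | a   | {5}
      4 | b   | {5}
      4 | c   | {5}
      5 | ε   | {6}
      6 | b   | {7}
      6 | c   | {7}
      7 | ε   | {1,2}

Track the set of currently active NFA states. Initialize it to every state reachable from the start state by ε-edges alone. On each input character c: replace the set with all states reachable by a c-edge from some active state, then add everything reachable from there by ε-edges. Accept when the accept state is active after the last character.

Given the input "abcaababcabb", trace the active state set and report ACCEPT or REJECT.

Answer: ACCEPT

Derivation:
initial (ε-close {0}): {0,1,2}
'a' @ 1: {3,4}
'b' @ 2: {5,6}
'c' @ 3: {1,2,7}  [accepting]
'a' @ 4: {3,4}
'a' @ 5: {5,6}
'b' @ 6: {1,2,7}  [accepting]
'a' @ 7: {3,4}
'b' @ 8: {5,6}
'c' @ 9: {1,2,7}  [accepting]
'a' @ 10: {3,4}
'b' @ 11: {5,6}
'b' @ 12: {1,2,7}  [accepting]
end set {1,2,7} — state 1 in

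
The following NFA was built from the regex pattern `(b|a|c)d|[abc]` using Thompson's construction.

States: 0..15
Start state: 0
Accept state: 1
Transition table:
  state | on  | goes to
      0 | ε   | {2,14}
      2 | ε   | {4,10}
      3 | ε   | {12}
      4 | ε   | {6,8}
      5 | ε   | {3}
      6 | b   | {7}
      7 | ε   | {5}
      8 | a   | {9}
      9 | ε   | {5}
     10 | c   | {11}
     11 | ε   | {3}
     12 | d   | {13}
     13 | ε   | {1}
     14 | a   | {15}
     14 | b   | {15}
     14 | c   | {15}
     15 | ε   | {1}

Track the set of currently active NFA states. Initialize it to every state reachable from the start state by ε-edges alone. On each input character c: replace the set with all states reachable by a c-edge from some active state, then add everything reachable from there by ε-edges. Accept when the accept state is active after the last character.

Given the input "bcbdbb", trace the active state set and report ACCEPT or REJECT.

initial (ε-close {0}): {0,2,4,6,8,10,14}
'b' @ 1: {1,3,5,7,12,15}  ✓accept
'c' @ 2: {}  — no active states
rest 'bdbb' ignored (set empty)
end set {} — state 1 not in

Answer: REJECT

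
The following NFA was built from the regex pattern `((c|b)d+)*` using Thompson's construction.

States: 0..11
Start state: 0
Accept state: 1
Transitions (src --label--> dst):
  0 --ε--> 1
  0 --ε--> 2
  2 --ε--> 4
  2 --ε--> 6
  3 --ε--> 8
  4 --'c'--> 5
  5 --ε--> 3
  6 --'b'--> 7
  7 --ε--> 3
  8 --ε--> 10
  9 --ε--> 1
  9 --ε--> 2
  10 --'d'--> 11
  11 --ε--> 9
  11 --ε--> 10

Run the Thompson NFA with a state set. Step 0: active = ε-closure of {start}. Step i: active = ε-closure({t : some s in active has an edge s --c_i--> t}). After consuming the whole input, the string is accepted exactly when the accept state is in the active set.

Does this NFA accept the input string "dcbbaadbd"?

start: ε-closure({0}) = {0,1,2,4,6}
'd' @ 1: {}  — state set empty
rest 'cbbaadbd' ignored (set empty)
end set {} — state 1 not in

Answer: REJECT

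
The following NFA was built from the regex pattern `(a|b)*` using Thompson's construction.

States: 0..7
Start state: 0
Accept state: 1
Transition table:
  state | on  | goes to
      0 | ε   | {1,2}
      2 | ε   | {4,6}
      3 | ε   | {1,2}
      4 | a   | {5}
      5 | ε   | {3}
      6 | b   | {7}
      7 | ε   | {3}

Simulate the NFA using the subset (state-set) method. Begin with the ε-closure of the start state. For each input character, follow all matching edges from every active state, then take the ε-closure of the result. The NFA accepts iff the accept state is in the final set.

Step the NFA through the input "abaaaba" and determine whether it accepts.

Answer: ACCEPT

Steps:
S₀ = ε-closure({0}) = {0,1,2,4,6}
'a' @ 1: {1,2,3,4,5,6}  ✓accept
'b' @ 2: {1,2,3,4,6,7}  ✓accept
'a' @ 3: {1,2,3,4,5,6}  ✓accept
'a' @ 4: {1,2,3,4,5,6}  ✓accept
'a' @ 5: {1,2,3,4,5,6}  ✓accept
'b' @ 6: {1,2,3,4,6,7}  ✓accept
'a' @ 7: {1,2,3,4,5,6}  ✓accept
after full input: {1,2,3,4,5,6}  (accept=1 in)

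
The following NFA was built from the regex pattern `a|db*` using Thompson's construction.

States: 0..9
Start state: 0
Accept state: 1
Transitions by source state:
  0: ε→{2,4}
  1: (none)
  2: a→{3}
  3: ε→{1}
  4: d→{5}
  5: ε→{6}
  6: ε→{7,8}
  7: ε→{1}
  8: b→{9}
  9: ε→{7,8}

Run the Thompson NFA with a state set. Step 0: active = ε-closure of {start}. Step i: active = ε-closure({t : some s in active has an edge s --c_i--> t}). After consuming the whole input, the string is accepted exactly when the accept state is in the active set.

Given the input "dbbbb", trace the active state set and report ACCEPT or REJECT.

Answer: ACCEPT

Steps:
S₀ = ε-closure({0}) = {0,2,4}
'd' @ 1: {1,5,6,7,8}  (accept∈set)
'b' @ 2: {1,7,8,9}  (accept∈set)
'b' @ 3: {1,7,8,9}  (accept∈set)
'b' @ 4: {1,7,8,9}  (accept∈set)
'b' @ 5: {1,7,8,9}  (accept∈set)
after full input: {1,7,8,9}  (accept=1 in)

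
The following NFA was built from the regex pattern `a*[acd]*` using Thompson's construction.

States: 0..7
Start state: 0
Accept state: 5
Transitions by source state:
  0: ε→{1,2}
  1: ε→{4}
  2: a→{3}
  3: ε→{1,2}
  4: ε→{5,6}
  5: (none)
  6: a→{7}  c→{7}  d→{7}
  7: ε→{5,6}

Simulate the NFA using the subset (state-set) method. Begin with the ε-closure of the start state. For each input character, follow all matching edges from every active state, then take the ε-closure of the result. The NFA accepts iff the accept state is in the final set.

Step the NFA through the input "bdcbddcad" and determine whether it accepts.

initial (ε-close {0}): {0,1,2,4,5,6}
'b' @ 1: {}  — state set empty
rest 'dcbddcad' ignored (set empty)
after full input: {}  (accept=5 not in)

Answer: REJECT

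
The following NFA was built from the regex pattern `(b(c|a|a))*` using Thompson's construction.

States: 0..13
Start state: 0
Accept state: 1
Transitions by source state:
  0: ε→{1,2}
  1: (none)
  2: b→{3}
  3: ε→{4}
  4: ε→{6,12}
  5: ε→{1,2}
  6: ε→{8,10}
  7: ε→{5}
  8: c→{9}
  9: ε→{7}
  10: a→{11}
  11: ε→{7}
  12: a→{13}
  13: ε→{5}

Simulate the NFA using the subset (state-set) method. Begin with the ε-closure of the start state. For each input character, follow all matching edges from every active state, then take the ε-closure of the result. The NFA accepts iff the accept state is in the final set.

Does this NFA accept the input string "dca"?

Answer: REJECT

Steps:
initial (ε-close {0}): {0,1,2}
'd' @ 1: {}  — state set empty
rest 'ca' ignored (set empty)
end set {} — state 1 not in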